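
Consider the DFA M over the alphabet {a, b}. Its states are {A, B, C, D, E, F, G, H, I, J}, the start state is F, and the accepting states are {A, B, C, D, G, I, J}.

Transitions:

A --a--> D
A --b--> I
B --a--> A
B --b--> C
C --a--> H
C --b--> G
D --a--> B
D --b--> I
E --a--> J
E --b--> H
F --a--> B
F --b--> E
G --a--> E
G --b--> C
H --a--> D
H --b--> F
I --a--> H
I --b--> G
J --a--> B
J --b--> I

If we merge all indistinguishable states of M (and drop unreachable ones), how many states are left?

All states are reachable from the start state.
Start with accepting vs non-accepting: {A,B,C,D,G,I,J} | {E,F,H}.
Refine {A,B,C,D,G,I,J} on symbol a: members go to different blocks, giving {A,B,D,J} and {C,G,I}.
No further refinement is possible. Final partition (3 blocks): {A,B,D,J} | {E,F,H} | {C,G,I}.

3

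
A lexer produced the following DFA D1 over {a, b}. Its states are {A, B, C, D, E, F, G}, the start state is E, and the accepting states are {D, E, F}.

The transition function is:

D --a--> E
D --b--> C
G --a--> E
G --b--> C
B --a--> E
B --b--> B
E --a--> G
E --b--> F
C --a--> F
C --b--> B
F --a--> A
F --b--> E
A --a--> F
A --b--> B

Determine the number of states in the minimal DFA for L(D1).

2

Reachable states from the start: {A,B,C,E,F,G}. Unreachable: {D} — drop them.
Initial partition by acceptance: {E,F} | {A,B,C,G}.
The partition is now stable with 2 blocks: {E,F} | {A,B,C,G}.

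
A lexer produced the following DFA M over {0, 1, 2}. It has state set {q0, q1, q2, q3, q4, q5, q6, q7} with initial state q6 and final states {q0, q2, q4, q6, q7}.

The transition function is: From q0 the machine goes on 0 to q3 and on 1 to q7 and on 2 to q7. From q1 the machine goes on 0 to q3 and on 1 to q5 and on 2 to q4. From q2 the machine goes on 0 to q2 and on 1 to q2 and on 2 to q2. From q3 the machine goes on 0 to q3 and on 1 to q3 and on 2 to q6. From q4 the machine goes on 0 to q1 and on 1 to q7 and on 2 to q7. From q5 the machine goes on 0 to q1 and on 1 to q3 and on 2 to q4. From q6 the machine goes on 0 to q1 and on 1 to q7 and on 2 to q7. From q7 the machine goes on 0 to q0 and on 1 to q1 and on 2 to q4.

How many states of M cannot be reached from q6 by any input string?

Starting at q6 and following transitions, the reachable set is {q0, q1, q3, q4, q5, q6, q7}. That leaves q2 unreachable — 1 in total.

1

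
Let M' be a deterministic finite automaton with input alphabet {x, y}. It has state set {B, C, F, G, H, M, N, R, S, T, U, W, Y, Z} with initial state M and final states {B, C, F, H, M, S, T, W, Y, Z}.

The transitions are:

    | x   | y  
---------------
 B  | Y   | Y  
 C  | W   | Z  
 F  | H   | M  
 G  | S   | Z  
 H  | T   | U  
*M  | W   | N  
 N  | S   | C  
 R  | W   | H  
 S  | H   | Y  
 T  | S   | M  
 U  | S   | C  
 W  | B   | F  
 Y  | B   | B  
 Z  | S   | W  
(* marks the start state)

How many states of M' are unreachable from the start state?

2

Starting at M and following transitions, the reachable set is {B, C, F, H, M, N, S, T, U, W, Y, Z}. That leaves G, R unreachable — 2 in total.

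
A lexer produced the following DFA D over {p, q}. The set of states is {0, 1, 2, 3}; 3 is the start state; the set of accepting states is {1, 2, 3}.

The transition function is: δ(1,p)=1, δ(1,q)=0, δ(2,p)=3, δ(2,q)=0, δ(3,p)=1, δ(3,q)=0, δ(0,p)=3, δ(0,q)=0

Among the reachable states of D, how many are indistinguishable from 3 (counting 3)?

2

First remove the unreachable states {2}; 3 states remain.
Start with accepting vs non-accepting: {1,3} | {0}.
No further refinement is possible. Final partition (2 blocks): {1,3} | {0}.
State 3 belongs to the block {1,3}, which has 2 states.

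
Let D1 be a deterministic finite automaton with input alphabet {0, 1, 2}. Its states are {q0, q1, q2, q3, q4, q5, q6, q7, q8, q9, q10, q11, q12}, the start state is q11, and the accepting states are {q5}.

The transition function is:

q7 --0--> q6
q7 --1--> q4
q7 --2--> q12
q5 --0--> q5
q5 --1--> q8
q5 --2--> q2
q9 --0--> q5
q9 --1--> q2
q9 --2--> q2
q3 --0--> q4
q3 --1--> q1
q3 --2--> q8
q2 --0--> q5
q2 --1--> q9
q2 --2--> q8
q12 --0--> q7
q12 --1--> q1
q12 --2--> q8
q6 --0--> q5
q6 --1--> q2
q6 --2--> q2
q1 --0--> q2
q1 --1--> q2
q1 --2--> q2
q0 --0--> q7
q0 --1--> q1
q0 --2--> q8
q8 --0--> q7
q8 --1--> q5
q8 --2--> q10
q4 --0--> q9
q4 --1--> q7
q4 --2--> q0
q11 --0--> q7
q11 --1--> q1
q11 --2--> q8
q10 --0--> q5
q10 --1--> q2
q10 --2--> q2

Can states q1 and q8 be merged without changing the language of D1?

No

First remove the unreachable states {q3}; 12 states remain.
Initial partition by acceptance: {q5} | {q0,q1,q2,q4,q6,q7,q8,q9,q10,q11,q12}.
Split {q0,q1,q2,q4,q6,q7,q8,q9,q10,q11,q12} by δ(·,0) → {q0,q1,q4,q7,q8,q11,q12} and {q2,q6,q9,q10}.
Split {q0,q1,q4,q7,q8,q11,q12} by δ(·,0) → {q0,q8,q11,q12} and {q1,q4,q7}.
On input 1, block {q0,q8,q11,q12} splits into {q0,q11,q12} and {q8}.
Refine {q2,q6,q9,q10} on symbol 2: members go to different blocks, giving {q6,q9,q10} and {q2}.
Split {q1,q4,q7} by δ(·,0) → {q4,q7} and {q1}.
Stable partition: {q5} | {q0,q11,q12} | {q6,q9,q10} | {q4,q7} | {q8} | {q2} | {q1} — 7 equivalence classes.
q1 and q8 end up in different blocks, so they are distinguishable. For instance, the string '1' is accepted from only q8.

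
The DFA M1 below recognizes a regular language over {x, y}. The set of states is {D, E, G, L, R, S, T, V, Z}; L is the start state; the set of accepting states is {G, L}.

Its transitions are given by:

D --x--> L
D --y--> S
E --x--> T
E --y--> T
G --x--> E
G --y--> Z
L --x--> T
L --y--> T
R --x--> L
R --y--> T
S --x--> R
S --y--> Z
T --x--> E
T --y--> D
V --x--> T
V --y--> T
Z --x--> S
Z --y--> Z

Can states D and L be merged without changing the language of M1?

Reachable states from the start: {D,E,L,R,S,T,Z}. Unreachable: {G,V} — drop them.
Start with accepting vs non-accepting: {L} | {D,E,R,S,T,Z}.
On input x, block {D,E,R,S,T,Z} splits into {E,S,T,Z} and {D,R}.
On input x, block {E,S,T,Z} splits into {E,T,Z} and {S}.
Refine {E,T,Z} on symbol x: members go to different blocks, giving {E,T} and {Z}.
Split {E,T} by δ(·,y) → {T} and {E}.
On input y, block {D,R} splits into {D} and {R}.
The partition is now stable with 7 blocks: {L} | {T} | {D} | {S} | {Z} | {E} | {R}.
D and L end up in different blocks, so they are distinguishable. For instance, the string 'ε' is accepted from only L.

No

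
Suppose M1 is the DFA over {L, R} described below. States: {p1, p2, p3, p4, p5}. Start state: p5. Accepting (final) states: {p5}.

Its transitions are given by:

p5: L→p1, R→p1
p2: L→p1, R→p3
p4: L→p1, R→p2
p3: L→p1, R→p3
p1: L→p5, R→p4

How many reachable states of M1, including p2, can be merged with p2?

Every state is reachable, so we keep all 5.
Initial partition by acceptance: {p5} | {p1,p2,p3,p4}.
Split {p1,p2,p3,p4} by δ(·,L) → {p2,p3,p4} and {p1}.
Stable partition: {p5} | {p2,p3,p4} | {p1} — 3 equivalence classes.
The equivalence class containing p2 is {p2,p3,p4}, of size 3.

3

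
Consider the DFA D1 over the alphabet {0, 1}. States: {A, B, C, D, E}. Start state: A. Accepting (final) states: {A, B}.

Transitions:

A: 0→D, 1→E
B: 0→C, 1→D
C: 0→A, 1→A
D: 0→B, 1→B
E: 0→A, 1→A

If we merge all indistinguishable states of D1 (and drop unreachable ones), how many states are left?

2

Every state is reachable, so we keep all 5.
Initial partition by acceptance: {A,B} | {C,D,E}.
Stable partition: {A,B} | {C,D,E} — 2 equivalence classes.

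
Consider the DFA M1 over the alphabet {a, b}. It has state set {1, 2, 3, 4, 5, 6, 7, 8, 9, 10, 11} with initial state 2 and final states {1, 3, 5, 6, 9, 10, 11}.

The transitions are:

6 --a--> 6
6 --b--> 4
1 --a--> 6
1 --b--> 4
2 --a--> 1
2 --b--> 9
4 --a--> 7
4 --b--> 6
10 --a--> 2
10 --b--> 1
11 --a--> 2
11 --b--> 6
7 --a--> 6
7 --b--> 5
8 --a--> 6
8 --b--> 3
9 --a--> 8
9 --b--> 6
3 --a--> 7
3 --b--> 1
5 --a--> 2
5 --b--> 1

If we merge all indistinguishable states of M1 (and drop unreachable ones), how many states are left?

First remove the unreachable states {10,11}; 9 states remain.
P0 = {1,3,5,6,9} | {2,4,7,8}.
Split {1,3,5,6,9} by δ(·,a) → {3,5,9} and {1,6}.
Split {2,4,7,8} by δ(·,a) → {2,7,8} and {4}.
Stable partition: {3,5,9} | {2,7,8} | {1,6} | {4} — 4 equivalence classes.

4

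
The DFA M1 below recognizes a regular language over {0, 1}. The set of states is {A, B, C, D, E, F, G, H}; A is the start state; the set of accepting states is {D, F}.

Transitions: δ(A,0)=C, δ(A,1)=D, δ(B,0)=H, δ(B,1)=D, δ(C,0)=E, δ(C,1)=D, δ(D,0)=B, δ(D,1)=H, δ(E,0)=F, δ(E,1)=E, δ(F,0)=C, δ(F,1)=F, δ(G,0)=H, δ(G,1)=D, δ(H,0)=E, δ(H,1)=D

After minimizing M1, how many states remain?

States {G} cannot be reached from the start state, so discard them.
Start with accepting vs non-accepting: {D,F} | {A,B,C,E,H}.
Split {D,F} by δ(·,1) → {D} and {F}.
Refine {A,B,C,E,H} on symbol 0: members go to different blocks, giving {A,B,C,H} and {E}.
On input 0, block {A,B,C,H} splits into {A,B} and {C,H}.
No further refinement is possible. Final partition (5 blocks): {D} | {A,B} | {F} | {E} | {C,H}.

5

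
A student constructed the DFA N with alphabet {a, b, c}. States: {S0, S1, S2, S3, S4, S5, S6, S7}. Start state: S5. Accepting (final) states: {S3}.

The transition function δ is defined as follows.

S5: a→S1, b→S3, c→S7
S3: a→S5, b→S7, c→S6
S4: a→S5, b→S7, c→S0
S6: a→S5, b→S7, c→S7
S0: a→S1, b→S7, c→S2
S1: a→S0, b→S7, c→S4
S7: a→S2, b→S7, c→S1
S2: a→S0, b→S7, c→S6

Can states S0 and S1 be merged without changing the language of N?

Initial partition by acceptance: {S3} | {S0,S1,S2,S4,S5,S6,S7}.
On input b, block {S0,S1,S2,S4,S5,S6,S7} splits into {S0,S1,S2,S4,S6,S7} and {S5}.
Split {S0,S1,S2,S4,S6,S7} by δ(·,a) → {S0,S1,S2,S7} and {S4,S6}.
On input c, block {S0,S1,S2,S7} splits into {S0,S7} and {S1,S2}.
Stable partition: {S3} | {S0,S7} | {S5} | {S4,S6} | {S1,S2} — 5 equivalence classes.
S0 and S1 end up in different blocks, so they are distinguishable. For instance, the string 'cab' is accepted from only S1.

No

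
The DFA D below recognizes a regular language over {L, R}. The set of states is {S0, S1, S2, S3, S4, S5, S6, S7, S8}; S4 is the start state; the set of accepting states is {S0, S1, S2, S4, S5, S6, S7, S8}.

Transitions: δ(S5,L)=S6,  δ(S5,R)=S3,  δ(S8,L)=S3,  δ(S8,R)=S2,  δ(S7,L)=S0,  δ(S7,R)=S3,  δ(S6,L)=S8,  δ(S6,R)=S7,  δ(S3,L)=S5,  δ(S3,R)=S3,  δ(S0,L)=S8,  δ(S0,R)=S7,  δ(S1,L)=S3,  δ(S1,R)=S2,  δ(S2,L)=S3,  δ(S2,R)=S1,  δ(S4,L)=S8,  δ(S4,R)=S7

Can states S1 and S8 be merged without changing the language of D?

Yes

All states are reachable from the start state.
Initial partition by acceptance: {S0,S1,S2,S4,S5,S6,S7,S8} | {S3}.
Split {S0,S1,S2,S4,S5,S6,S7,S8} by δ(·,L) → {S0,S4,S5,S6,S7} and {S1,S2,S8}.
On input L, block {S0,S4,S5,S6,S7} splits into {S0,S4,S6} and {S5,S7}.
No further refinement is possible. Final partition (4 blocks): {S0,S4,S6} | {S3} | {S1,S2,S8} | {S5,S7}.
S1 and S8 lie in the same block of the stable partition, so they are equivalent — no string distinguishes them.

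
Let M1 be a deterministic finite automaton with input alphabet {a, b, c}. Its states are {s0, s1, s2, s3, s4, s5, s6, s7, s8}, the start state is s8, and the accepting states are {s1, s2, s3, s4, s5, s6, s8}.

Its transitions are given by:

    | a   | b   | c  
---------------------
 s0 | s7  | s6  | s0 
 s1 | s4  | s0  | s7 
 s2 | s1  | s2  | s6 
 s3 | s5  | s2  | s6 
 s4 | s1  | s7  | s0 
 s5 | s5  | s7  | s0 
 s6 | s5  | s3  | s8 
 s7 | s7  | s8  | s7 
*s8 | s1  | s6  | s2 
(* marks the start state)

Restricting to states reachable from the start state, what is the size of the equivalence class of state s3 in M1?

Every state is reachable, so we keep all 9.
Start with accepting vs non-accepting: {s1,s2,s3,s4,s5,s6,s8} | {s0,s7}.
Split {s1,s2,s3,s4,s5,s6,s8} by δ(·,b) → {s2,s3,s6,s8} and {s1,s4,s5}.
The partition is now stable with 3 blocks: {s2,s3,s6,s8} | {s0,s7} | {s1,s4,s5}.
State s3 belongs to the block {s2,s3,s6,s8}, which has 4 states.

4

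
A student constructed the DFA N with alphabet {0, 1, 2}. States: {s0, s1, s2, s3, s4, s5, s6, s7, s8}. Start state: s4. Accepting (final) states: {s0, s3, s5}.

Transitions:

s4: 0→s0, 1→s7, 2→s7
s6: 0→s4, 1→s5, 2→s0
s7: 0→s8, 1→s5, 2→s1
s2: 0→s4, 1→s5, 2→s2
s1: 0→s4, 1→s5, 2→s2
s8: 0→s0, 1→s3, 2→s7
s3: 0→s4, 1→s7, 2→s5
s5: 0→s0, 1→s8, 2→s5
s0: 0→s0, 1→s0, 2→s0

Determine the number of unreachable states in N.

1

No path from s4 leads to s6; the other 8 states are all reachable.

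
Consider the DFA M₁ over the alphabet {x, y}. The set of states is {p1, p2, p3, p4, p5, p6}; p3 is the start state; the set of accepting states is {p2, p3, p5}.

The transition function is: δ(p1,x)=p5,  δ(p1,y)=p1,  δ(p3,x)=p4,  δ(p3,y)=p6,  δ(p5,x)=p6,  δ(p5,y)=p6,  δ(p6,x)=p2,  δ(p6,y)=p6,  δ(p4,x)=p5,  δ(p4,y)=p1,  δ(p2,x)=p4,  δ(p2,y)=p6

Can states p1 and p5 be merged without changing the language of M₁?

No

Start with accepting vs non-accepting: {p2,p3,p5} | {p1,p4,p6}.
The partition is now stable with 2 blocks: {p2,p3,p5} | {p1,p4,p6}.
p1 and p5 end up in different blocks, so they are distinguishable. For instance, the string 'ε' is accepted from only p5.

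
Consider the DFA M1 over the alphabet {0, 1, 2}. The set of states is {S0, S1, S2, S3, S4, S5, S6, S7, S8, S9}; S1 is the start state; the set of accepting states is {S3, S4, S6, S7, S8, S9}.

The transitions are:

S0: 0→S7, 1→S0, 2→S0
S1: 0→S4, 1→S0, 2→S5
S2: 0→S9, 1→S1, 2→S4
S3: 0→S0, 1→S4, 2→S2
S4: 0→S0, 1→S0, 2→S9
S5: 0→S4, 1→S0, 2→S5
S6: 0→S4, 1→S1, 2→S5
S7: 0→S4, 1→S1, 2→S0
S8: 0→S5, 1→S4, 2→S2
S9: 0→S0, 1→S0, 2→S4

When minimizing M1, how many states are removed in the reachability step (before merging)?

4

No path from S1 leads to S2, S3, S6, S8; the other 6 states are all reachable.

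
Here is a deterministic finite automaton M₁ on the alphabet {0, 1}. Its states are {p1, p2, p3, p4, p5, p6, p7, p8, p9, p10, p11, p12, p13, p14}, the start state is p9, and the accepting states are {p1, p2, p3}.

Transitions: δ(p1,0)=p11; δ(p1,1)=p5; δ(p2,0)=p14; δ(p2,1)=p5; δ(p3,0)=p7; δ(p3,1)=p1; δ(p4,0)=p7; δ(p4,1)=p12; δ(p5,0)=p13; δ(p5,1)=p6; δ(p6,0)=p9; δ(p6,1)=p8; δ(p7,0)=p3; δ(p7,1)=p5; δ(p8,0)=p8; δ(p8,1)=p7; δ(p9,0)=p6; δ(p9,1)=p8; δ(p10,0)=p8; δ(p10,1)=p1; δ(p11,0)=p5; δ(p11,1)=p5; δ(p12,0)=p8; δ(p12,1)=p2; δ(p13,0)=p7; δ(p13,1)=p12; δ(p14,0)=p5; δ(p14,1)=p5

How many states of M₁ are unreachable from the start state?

2

BFS from p9 reaches {p1, p2, p3, p5, p6, p7, p8, p9, p11, p12, p13, p14}; the 2 state(s) p4, p10 are never visited.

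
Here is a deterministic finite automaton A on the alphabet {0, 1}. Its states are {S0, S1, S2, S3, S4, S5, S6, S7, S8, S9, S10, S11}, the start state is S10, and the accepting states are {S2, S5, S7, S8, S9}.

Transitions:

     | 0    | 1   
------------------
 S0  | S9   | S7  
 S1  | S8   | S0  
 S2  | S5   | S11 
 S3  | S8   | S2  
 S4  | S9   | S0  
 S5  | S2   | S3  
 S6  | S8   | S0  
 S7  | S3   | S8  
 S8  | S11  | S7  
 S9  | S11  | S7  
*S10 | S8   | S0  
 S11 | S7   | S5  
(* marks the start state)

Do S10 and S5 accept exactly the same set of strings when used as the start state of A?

No

Reachable states from the start: {S0,S2,S3,S5,S7,S8,S9,S10,S11}. Unreachable: {S1,S4,S6} — drop them.
P0 = {S2,S5,S7,S8,S9} | {S0,S3,S10,S11}.
On input 0, block {S2,S5,S7,S8,S9} splits into {S7,S8,S9} and {S2,S5}.
On input 1, block {S0,S3,S10,S11} splits into {S3,S11} and {S0} and {S10}.
No further refinement is possible. Final partition (5 blocks): {S7,S8,S9} | {S3,S11} | {S2,S5} | {S0} | {S10}.
S10 and S5 end up in different blocks, so they are distinguishable. For instance, the string 'ε' is accepted from only S5.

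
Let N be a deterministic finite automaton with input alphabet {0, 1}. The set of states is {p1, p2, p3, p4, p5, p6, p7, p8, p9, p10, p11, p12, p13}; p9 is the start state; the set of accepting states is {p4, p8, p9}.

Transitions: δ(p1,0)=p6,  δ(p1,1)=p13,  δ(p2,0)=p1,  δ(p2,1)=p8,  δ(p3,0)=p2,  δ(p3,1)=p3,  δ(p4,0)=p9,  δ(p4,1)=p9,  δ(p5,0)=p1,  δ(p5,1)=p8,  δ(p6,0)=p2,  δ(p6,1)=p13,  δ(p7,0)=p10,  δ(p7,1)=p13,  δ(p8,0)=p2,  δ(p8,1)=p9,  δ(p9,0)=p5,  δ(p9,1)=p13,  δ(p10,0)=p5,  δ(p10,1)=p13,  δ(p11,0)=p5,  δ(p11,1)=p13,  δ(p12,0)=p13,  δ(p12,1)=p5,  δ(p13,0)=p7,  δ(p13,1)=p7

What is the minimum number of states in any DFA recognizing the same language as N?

Reachable states from the start: {p1,p2,p5,p6,p7,p8,p9,p10,p13}. Unreachable: {p3,p4,p11,p12} — drop them.
P0 = {p8,p9} | {p1,p2,p5,p6,p7,p10,p13}.
Refine {p8,p9} on symbol 1: members go to different blocks, giving {p8} and {p9}.
On input 1, block {p1,p2,p5,p6,p7,p10,p13} splits into {p1,p6,p7,p10,p13} and {p2,p5}.
On input 0, block {p1,p6,p7,p10,p13} splits into {p1,p7,p13} and {p6,p10}.
Refine {p1,p7,p13} on symbol 0: members go to different blocks, giving {p1,p7} and {p13}.
The partition is now stable with 6 blocks: {p8} | {p1,p7} | {p9} | {p2,p5} | {p6,p10} | {p13}.

6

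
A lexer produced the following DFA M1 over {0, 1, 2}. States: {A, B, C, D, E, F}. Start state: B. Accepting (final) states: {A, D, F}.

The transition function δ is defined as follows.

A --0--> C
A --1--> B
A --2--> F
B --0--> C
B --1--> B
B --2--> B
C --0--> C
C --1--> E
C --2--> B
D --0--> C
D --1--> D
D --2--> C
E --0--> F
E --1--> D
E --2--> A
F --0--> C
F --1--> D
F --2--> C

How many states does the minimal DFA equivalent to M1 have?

P0 = {A,D,F} | {B,C,E}.
On input 1, block {A,D,F} splits into {D,F} and {A}.
On input 0, block {B,C,E} splits into {B,C} and {E}.
Refine {B,C} on symbol 1: members go to different blocks, giving {B} and {C}.
No further refinement is possible. Final partition (5 blocks): {D,F} | {B} | {A} | {E} | {C}.

5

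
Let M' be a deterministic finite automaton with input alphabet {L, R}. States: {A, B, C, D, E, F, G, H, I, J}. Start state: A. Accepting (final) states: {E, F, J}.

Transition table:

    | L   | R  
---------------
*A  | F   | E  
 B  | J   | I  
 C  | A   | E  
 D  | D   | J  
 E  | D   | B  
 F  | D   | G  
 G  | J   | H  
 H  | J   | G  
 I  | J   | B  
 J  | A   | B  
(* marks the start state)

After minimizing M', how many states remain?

5

States {C} cannot be reached from the start state, so discard them.
P0 = {E,F,J} | {A,B,D,G,H,I}.
Refine {A,B,D,G,H,I} on symbol L: members go to different blocks, giving {A,B,G,H,I} and {D}.
Refine {E,F,J} on symbol L: members go to different blocks, giving {E,F} and {J}.
Refine {A,B,G,H,I} on symbol L: members go to different blocks, giving {B,G,H,I} and {A}.
The partition is now stable with 5 blocks: {E,F} | {B,G,H,I} | {D} | {J} | {A}.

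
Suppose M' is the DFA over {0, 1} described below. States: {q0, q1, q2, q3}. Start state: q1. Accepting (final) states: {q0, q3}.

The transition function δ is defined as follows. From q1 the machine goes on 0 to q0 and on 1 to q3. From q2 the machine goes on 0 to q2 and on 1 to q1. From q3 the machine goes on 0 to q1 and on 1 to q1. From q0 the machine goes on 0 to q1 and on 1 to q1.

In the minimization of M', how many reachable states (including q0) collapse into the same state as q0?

First remove the unreachable states {q2}; 3 states remain.
Start with accepting vs non-accepting: {q0,q3} | {q1}.
Stable partition: {q0,q3} | {q1} — 2 equivalence classes.
The equivalence class containing q0 is {q0,q3}, of size 2.

2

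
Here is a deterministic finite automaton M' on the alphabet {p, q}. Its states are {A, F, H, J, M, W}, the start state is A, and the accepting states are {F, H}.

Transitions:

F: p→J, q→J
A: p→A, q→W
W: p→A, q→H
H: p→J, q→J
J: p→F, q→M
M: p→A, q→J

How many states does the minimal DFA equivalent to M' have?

5

Every state is reachable, so we keep all 6.
P0 = {F,H} | {A,J,M,W}.
Split {A,J,M,W} by δ(·,p) → {A,M,W} and {J}.
On input q, block {A,M,W} splits into {A} and {W} and {M}.
Stable partition: {F,H} | {A} | {J} | {W} | {M} — 5 equivalence classes.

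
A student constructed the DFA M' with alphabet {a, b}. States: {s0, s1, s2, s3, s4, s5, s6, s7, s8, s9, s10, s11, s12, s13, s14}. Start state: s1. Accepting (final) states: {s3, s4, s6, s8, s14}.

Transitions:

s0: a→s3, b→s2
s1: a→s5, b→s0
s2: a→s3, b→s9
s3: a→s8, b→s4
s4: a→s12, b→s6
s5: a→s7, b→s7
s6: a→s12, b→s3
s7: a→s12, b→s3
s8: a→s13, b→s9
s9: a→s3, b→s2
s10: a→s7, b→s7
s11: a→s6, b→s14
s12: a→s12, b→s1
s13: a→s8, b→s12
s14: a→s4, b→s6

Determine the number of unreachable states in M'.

BFS from s1 reaches {s0, s1, s2, s3, s4, s5, s6, s7, s8, s9, s12, s13}; the 3 state(s) s10, s11, s14 are never visited.

3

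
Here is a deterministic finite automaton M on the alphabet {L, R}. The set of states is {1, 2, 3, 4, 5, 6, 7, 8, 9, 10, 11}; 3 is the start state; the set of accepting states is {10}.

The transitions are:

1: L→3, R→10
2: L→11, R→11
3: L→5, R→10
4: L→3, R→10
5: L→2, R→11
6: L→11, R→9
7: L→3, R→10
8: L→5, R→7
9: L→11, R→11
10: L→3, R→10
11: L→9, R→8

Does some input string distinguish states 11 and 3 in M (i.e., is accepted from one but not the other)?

Reachable states from the start: {2,3,5,7,8,9,10,11}. Unreachable: {1,4,6} — drop them.
P0 = {10} | {2,3,5,7,8,9,11}.
Refine {2,3,5,7,8,9,11} on symbol R: members go to different blocks, giving {2,5,8,9,11} and {3,7}.
On input R, block {2,5,8,9,11} splits into {2,5,9,11} and {8}.
Split {2,5,9,11} by δ(·,R) → {2,5,9} and {11}.
On input L, block {2,5,9} splits into {2,9} and {5}.
Refine {3,7} on symbol L: members go to different blocks, giving {3} and {7}.
The partition is now stable with 7 blocks: {10} | {2,9} | {3} | {8} | {11} | {5} | {7}.
11 and 3 end up in different blocks, so they are distinguishable. For instance, the string 'R' is accepted from only 3.

Yes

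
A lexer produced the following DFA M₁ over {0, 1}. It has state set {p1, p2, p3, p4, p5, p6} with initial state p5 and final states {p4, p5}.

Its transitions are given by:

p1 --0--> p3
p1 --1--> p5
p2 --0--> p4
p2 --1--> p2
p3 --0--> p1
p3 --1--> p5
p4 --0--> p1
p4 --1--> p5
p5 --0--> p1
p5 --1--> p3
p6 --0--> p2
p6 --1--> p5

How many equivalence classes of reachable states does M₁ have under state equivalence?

2

States {p2,p4,p6} cannot be reached from the start state, so discard them.
P0 = {p5} | {p1,p3}.
The partition is now stable with 2 blocks: {p5} | {p1,p3}.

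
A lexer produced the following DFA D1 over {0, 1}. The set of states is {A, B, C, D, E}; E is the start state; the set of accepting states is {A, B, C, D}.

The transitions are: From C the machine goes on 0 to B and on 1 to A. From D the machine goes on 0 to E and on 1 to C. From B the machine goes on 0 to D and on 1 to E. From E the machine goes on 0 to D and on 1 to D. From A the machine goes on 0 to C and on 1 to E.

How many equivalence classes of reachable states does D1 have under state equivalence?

All states are reachable from the start state.
Initial partition by acceptance: {A,B,C,D} | {E}.
On input 0, block {A,B,C,D} splits into {A,B,C} and {D}.
Split {A,B,C} by δ(·,0) → {A,C} and {B}.
Split {A,C} by δ(·,0) → {A} and {C}.
No further refinement is possible. Final partition (5 blocks): {A} | {E} | {D} | {B} | {C}.

5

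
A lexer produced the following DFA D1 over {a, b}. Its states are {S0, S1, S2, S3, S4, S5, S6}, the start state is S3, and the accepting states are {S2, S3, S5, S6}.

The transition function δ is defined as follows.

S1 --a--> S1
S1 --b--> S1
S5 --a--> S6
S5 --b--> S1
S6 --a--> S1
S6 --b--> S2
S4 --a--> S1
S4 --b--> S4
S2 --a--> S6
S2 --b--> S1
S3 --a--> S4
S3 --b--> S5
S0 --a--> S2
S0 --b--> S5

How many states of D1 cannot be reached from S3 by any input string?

1

Starting at S3 and following transitions, the reachable set is {S1, S2, S3, S4, S5, S6}. That leaves S0 unreachable — 1 in total.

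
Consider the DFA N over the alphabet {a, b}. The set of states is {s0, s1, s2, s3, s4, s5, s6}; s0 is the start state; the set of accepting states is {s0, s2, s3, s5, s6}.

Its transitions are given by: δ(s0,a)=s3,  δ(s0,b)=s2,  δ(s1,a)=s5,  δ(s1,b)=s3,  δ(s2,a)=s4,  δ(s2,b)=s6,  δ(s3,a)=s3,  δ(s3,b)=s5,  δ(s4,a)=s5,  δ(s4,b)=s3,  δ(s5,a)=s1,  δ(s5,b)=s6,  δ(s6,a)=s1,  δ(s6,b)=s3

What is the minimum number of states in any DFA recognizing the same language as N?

Start with accepting vs non-accepting: {s0,s2,s3,s5,s6} | {s1,s4}.
Refine {s0,s2,s3,s5,s6} on symbol a: members go to different blocks, giving {s2,s5,s6} and {s0,s3}.
Split {s2,s5,s6} by δ(·,b) → {s2,s5} and {s6}.
The partition is now stable with 4 blocks: {s2,s5} | {s1,s4} | {s0,s3} | {s6}.

4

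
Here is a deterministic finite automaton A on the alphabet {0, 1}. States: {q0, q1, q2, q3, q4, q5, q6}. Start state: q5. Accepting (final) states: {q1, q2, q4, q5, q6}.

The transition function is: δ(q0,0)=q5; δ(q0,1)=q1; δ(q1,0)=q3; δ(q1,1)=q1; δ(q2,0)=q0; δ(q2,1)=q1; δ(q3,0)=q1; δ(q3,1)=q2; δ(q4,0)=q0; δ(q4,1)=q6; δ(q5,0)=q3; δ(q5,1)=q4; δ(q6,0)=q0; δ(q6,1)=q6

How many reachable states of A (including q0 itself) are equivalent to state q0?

2

Initial partition by acceptance: {q1,q2,q4,q5,q6} | {q0,q3}.
The partition is now stable with 2 blocks: {q1,q2,q4,q5,q6} | {q0,q3}.
The equivalence class containing q0 is {q0,q3}, of size 2.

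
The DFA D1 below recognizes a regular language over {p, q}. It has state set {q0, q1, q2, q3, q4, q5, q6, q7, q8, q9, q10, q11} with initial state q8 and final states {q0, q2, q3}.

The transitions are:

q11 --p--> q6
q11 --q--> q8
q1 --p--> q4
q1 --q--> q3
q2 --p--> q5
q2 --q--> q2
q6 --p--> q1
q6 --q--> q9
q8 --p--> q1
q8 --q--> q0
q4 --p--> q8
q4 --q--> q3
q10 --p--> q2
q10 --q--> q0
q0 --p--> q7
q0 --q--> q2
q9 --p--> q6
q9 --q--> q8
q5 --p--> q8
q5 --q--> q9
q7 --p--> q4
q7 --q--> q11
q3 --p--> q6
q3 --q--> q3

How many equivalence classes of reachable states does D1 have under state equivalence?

4

States {q10} cannot be reached from the start state, so discard them.
Start with accepting vs non-accepting: {q0,q2,q3} | {q1,q4,q5,q6,q7,q8,q9,q11}.
Split {q1,q4,q5,q6,q7,q8,q9,q11} by δ(·,q) → {q5,q6,q7,q9,q11} and {q1,q4,q8}.
Refine {q5,q6,q7,q9,q11} on symbol p: members go to different blocks, giving {q5,q6,q7} and {q9,q11}.
Stable partition: {q0,q2,q3} | {q5,q6,q7} | {q1,q4,q8} | {q9,q11} — 4 equivalence classes.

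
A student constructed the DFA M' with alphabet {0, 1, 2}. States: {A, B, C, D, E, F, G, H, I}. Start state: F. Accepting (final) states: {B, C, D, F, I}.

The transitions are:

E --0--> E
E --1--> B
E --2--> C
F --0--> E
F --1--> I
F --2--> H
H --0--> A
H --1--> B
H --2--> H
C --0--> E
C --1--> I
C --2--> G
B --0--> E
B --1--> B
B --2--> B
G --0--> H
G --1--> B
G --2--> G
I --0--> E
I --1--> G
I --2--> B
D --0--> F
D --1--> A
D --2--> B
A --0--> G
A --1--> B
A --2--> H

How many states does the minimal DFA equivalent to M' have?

First remove the unreachable states {D}; 8 states remain.
Start with accepting vs non-accepting: {B,C,F,I} | {A,E,G,H}.
Split {B,C,F,I} by δ(·,1) → {B,C,F} and {I}.
Split {B,C,F} by δ(·,1) → {C,F} and {B}.
On input 2, block {A,E,G,H} splits into {A,G,H} and {E}.
Stable partition: {C,F} | {A,G,H} | {I} | {B} | {E} — 5 equivalence classes.

5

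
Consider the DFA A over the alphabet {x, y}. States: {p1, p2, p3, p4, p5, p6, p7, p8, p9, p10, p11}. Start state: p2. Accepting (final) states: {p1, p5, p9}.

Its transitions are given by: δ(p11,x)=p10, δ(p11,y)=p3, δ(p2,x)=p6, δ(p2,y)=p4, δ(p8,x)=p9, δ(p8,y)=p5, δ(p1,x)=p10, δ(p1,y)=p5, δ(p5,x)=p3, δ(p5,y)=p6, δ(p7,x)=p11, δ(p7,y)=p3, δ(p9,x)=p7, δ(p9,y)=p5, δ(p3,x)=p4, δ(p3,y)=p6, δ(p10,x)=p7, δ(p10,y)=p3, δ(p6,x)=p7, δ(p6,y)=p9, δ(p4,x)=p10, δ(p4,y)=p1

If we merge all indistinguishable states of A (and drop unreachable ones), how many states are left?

5

Reachable states from the start: {p1,p2,p3,p4,p5,p6,p7,p9,p10,p11}. Unreachable: {p8} — drop them.
P0 = {p1,p5,p9} | {p2,p3,p4,p6,p7,p10,p11}.
Split {p1,p5,p9} by δ(·,y) → {p1,p9} and {p5}.
On input y, block {p2,p3,p4,p6,p7,p10,p11} splits into {p2,p3,p7,p10,p11} and {p4,p6}.
Refine {p2,p3,p7,p10,p11} on symbol x: members go to different blocks, giving {p7,p10,p11} and {p2,p3}.
Stable partition: {p1,p9} | {p7,p10,p11} | {p5} | {p4,p6} | {p2,p3} — 5 equivalence classes.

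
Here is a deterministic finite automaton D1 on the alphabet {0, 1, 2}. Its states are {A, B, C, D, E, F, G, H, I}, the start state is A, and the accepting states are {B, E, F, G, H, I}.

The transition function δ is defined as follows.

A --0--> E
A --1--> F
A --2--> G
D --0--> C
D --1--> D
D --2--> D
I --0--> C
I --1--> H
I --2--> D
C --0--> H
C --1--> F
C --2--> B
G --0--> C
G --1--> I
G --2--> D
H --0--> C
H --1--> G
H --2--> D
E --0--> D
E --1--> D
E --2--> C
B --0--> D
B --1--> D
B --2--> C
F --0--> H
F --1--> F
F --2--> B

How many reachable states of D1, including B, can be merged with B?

Every state is reachable, so we keep all 9.
Initial partition by acceptance: {B,E,F,G,H,I} | {A,C,D}.
Split {B,E,F,G,H,I} by δ(·,0) → {B,E,G,H,I} and {F}.
Refine {B,E,G,H,I} on symbol 1: members go to different blocks, giving {G,H,I} and {B,E}.
On input 0, block {A,C,D} splits into {A} and {C} and {D}.
Stable partition: {G,H,I} | {A} | {F} | {B,E} | {C} | {D} — 6 equivalence classes.
State B belongs to the block {B,E}, which has 2 states.

2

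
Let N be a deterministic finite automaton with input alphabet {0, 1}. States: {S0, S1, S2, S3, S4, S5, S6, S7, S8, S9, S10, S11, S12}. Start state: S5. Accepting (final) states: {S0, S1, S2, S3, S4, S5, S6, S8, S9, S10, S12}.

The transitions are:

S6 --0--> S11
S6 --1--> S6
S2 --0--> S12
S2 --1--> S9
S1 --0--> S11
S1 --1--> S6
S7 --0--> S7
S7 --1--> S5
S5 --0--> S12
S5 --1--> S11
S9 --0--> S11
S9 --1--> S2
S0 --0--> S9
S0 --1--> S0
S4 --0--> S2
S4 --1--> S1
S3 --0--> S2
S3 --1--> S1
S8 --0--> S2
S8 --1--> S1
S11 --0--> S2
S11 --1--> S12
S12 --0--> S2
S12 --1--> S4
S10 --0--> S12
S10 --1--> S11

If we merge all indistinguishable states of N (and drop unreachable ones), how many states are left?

First remove the unreachable states {S0,S3,S7,S8,S10}; 8 states remain.
P0 = {S1,S2,S4,S5,S6,S9,S12} | {S11}.
On input 0, block {S1,S2,S4,S5,S6,S9,S12} splits into {S2,S4,S5,S12} and {S1,S6,S9}.
Refine {S2,S4,S5,S12} on symbol 1: members go to different blocks, giving {S2,S4} and {S5} and {S12}.
Refine {S2,S4} on symbol 0: members go to different blocks, giving {S2} and {S4}.
On input 1, block {S1,S6,S9} splits into {S1,S6} and {S9}.
No further refinement is possible. Final partition (7 blocks): {S2} | {S11} | {S1,S6} | {S5} | {S12} | {S4} | {S9}.

7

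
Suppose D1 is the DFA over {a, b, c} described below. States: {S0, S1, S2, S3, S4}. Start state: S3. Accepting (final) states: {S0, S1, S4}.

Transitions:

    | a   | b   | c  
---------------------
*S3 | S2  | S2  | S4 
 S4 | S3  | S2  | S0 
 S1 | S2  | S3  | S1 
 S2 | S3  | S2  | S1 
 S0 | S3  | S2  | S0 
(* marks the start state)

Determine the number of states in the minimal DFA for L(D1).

2

Every state is reachable, so we keep all 5.
P0 = {S0,S1,S4} | {S2,S3}.
Stable partition: {S0,S1,S4} | {S2,S3} — 2 equivalence classes.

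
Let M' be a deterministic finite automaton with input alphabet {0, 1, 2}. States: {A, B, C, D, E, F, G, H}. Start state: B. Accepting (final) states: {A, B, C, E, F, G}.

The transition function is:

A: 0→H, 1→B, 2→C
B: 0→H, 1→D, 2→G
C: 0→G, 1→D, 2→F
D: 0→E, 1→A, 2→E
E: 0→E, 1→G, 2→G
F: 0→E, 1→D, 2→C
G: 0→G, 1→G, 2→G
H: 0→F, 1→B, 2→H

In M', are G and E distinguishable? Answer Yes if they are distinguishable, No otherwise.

No

Start with accepting vs non-accepting: {A,B,C,E,F,G} | {D,H}.
Refine {A,B,C,E,F,G} on symbol 0: members go to different blocks, giving {C,E,F,G} and {A,B}.
Split {C,E,F,G} by δ(·,1) → {C,F} and {E,G}.
Split {D,H} by δ(·,0) → {D} and {H}.
Refine {A,B} on symbol 1: members go to different blocks, giving {A} and {B}.
No further refinement is possible. Final partition (6 blocks): {C,F} | {D} | {A} | {E,G} | {H} | {B}.
G and E lie in the same block of the stable partition, so they are equivalent — no string distinguishes them.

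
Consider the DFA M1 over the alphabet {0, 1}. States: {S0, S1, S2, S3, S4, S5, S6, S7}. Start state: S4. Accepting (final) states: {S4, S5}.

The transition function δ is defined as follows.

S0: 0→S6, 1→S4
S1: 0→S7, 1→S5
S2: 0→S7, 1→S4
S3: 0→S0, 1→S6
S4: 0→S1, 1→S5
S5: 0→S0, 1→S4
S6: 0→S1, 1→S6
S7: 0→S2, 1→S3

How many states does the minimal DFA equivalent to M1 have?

All states are reachable from the start state.
Initial partition by acceptance: {S4,S5} | {S0,S1,S2,S3,S6,S7}.
Refine {S0,S1,S2,S3,S6,S7} on symbol 1: members go to different blocks, giving {S0,S1,S2} and {S3,S6,S7}.
Stable partition: {S4,S5} | {S0,S1,S2} | {S3,S6,S7} — 3 equivalence classes.

3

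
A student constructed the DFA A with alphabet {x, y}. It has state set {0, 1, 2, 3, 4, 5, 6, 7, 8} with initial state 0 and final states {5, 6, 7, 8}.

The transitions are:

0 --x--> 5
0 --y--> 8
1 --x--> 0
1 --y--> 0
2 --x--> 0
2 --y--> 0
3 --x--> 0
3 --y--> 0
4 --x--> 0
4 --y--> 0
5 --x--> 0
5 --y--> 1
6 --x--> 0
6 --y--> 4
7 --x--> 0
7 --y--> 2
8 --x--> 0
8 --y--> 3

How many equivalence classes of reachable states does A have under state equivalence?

Reachable states from the start: {0,1,3,5,8}. Unreachable: {2,4,6,7} — drop them.
Start with accepting vs non-accepting: {5,8} | {0,1,3}.
Split {0,1,3} by δ(·,x) → {1,3} and {0}.
Stable partition: {5,8} | {1,3} | {0} — 3 equivalence classes.

3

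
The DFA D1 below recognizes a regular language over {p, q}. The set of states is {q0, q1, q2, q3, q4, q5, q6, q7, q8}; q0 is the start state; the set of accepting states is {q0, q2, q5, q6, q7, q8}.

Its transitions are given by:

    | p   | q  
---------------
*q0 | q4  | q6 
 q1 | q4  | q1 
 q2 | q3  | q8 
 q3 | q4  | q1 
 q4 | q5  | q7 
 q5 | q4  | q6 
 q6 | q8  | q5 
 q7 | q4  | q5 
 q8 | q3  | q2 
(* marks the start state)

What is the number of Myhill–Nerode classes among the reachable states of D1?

Start with accepting vs non-accepting: {q0,q2,q5,q6,q7,q8} | {q1,q3,q4}.
Split {q0,q2,q5,q6,q7,q8} by δ(·,p) → {q0,q2,q5,q7,q8} and {q6}.
Split {q0,q2,q5,q7,q8} by δ(·,q) → {q2,q7,q8} and {q0,q5}.
On input q, block {q2,q7,q8} splits into {q2,q8} and {q7}.
Refine {q1,q3,q4} on symbol p: members go to different blocks, giving {q1,q3} and {q4}.
Stable partition: {q2,q8} | {q1,q3} | {q6} | {q0,q5} | {q7} | {q4} — 6 equivalence classes.

6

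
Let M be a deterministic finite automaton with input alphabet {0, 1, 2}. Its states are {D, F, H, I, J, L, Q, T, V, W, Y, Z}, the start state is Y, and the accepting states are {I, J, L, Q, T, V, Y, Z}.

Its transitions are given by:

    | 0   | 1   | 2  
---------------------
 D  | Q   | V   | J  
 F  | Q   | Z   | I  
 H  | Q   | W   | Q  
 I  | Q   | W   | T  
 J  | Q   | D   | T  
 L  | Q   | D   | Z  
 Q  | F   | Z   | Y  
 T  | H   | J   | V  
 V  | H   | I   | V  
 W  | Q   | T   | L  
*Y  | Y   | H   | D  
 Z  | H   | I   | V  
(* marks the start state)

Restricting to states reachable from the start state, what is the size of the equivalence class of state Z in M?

3

Initial partition by acceptance: {I,J,L,Q,T,V,Y,Z} | {D,F,H,W}.
Refine {I,J,L,Q,T,V,Y,Z} on symbol 0: members go to different blocks, giving {I,J,L,Y} and {Q,T,V,Z}.
On input 0, block {I,J,L,Y} splits into {I,J,L} and {Y}.
Split {D,F,H,W} by δ(·,1) → {D,F,W} and {H}.
Split {Q,T,V,Z} by δ(·,0) → {T,V,Z} and {Q}.
No further refinement is possible. Final partition (6 blocks): {I,J,L} | {D,F,W} | {T,V,Z} | {Y} | {H} | {Q}.
The equivalence class containing Z is {T,V,Z}, of size 3.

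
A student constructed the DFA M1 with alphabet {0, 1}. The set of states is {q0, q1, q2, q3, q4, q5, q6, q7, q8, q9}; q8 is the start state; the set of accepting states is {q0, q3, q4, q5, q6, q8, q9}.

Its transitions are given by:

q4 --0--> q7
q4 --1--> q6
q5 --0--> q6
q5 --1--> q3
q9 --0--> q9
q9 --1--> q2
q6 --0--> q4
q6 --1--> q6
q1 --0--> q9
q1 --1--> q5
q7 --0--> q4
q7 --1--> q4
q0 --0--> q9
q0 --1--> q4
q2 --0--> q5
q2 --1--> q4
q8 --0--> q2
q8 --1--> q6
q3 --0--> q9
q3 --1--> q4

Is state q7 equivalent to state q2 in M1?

No

First remove the unreachable states {q0,q1}; 8 states remain.
Initial partition by acceptance: {q3,q4,q5,q6,q8,q9} | {q2,q7}.
Split {q3,q4,q5,q6,q8,q9} by δ(·,0) → {q3,q5,q6,q9} and {q4,q8}.
Refine {q3,q5,q6,q9} on symbol 0: members go to different blocks, giving {q3,q5,q9} and {q6}.
Split {q3,q5,q9} by δ(·,0) → {q3,q9} and {q5}.
On input 1, block {q3,q9} splits into {q3} and {q9}.
On input 0, block {q2,q7} splits into {q2} and {q7}.
Refine {q4,q8} on symbol 0: members go to different blocks, giving {q4} and {q8}.
No further refinement is possible. Final partition (8 blocks): {q3} | {q2} | {q4} | {q6} | {q5} | {q9} | {q7} | {q8}.
q7 and q2 end up in different blocks, so they are distinguishable. For instance, the string '00' is accepted from only q2.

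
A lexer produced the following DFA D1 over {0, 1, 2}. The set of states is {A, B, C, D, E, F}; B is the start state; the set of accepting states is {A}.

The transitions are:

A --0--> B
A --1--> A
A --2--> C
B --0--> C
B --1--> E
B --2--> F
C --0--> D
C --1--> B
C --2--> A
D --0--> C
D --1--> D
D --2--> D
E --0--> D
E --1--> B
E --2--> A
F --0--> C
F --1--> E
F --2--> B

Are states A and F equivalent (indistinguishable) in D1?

No

Every state is reachable, so we keep all 6.
Start with accepting vs non-accepting: {A} | {B,C,D,E,F}.
Split {B,C,D,E,F} by δ(·,2) → {B,D,F} and {C,E}.
Split {B,D,F} by δ(·,1) → {B,F} and {D}.
The partition is now stable with 4 blocks: {A} | {B,F} | {C,E} | {D}.
A and F end up in different blocks, so they are distinguishable. For instance, the string 'ε' is accepted from only A.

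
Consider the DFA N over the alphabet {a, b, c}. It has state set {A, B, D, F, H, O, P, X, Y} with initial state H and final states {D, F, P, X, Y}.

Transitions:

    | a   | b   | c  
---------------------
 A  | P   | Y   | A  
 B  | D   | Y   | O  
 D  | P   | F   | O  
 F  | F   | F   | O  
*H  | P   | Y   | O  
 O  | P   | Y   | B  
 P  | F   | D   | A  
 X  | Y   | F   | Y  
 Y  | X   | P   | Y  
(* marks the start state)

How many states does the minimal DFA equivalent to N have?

3

All states are reachable from the start state.
P0 = {D,F,P,X,Y} | {A,B,H,O}.
Split {D,F,P,X,Y} by δ(·,c) → {D,F,P} and {X,Y}.
Stable partition: {D,F,P} | {A,B,H,O} | {X,Y} — 3 equivalence classes.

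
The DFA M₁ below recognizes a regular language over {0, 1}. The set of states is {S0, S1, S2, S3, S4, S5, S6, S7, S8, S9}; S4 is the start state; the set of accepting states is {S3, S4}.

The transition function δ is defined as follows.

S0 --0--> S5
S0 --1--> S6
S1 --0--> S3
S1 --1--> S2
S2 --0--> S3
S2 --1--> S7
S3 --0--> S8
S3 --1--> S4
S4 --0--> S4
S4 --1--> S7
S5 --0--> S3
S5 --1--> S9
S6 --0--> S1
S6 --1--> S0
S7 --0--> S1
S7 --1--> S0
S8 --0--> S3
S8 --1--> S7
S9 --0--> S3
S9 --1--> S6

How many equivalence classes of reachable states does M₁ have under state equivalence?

Initial partition by acceptance: {S3,S4} | {S0,S1,S2,S5,S6,S7,S8,S9}.
Split {S3,S4} by δ(·,0) → {S3} and {S4}.
Split {S0,S1,S2,S5,S6,S7,S8,S9} by δ(·,0) → {S1,S2,S5,S8,S9} and {S0,S6,S7}.
Split {S1,S2,S5,S8,S9} by δ(·,1) → {S2,S8,S9} and {S1,S5}.
The partition is now stable with 5 blocks: {S3} | {S2,S8,S9} | {S4} | {S0,S6,S7} | {S1,S5}.

5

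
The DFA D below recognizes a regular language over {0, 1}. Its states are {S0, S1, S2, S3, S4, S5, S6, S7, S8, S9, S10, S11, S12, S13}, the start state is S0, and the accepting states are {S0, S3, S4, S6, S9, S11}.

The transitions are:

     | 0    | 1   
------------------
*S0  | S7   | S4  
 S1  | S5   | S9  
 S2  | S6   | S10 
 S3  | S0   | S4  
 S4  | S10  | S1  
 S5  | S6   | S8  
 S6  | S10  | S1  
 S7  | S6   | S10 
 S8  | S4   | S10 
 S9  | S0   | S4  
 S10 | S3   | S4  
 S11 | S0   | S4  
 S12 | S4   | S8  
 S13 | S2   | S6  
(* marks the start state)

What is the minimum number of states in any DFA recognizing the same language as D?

States {S2,S11,S12,S13} cannot be reached from the start state, so discard them.
Start with accepting vs non-accepting: {S0,S3,S4,S6,S9} | {S1,S5,S7,S8,S10}.
Split {S0,S3,S4,S6,S9} by δ(·,0) → {S0,S4,S6} and {S3,S9}.
Split {S0,S4,S6} by δ(·,1) → {S4,S6} and {S0}.
Split {S1,S5,S7,S8,S10} by δ(·,0) → {S5,S7,S8} and {S1} and {S10}.
On input 1, block {S5,S7,S8} splits into {S7,S8} and {S5}.
The partition is now stable with 7 blocks: {S4,S6} | {S7,S8} | {S3,S9} | {S0} | {S1} | {S10} | {S5}.

7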